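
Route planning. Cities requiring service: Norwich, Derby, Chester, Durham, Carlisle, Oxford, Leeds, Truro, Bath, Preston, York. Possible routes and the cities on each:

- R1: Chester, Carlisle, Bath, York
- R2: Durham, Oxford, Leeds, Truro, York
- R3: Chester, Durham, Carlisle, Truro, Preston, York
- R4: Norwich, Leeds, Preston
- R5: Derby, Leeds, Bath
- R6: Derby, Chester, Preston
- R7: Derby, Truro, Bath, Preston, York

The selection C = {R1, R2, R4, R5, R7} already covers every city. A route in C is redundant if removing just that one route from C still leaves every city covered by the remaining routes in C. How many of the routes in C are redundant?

2

Drop R1: Chester, Carlisle uncovered — not redundant.
Drop R2: Durham, Oxford uncovered — not redundant.
Drop R4: Norwich uncovered — not redundant.
Drop R5: the rest still cover every city — redundant.
Drop R7: the rest still cover every city — redundant.
2 redundant: R5, R7.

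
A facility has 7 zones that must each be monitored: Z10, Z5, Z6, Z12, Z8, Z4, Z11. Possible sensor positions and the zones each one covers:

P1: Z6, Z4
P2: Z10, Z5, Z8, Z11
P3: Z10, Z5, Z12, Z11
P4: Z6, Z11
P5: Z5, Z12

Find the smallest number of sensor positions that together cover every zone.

3

P1, P2, P3 together cover {Z10, Z5, Z6, Z12, Z8, Z4, Z11} — every zone.
No 2 of the 5 sensor positions cover everything (all 10 pairs fall short), so 3 is minimum.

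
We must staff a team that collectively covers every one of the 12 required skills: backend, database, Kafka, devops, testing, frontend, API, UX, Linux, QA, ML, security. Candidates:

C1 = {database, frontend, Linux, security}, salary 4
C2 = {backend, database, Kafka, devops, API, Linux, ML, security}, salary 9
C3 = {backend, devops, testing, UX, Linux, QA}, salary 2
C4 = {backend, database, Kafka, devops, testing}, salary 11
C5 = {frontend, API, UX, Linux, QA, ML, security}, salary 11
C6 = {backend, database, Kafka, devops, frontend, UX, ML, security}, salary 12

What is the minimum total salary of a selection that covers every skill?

C1, C2, C3 cover every skill at salary 4 + 9 + 2 = 15.
Any cover uses at least 2 candidates; among all covering selections none totals below 15.

15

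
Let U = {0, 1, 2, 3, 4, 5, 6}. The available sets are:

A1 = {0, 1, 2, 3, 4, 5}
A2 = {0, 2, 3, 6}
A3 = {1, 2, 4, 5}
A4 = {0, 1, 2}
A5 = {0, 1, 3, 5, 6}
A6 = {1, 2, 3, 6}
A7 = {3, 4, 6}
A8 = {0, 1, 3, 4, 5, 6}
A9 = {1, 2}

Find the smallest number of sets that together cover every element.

A1, A2 together cover {0, 1, 2, 3, 4, 5, 6} — every element.
No single set contains all 7 elements, so 2 is optimal.

2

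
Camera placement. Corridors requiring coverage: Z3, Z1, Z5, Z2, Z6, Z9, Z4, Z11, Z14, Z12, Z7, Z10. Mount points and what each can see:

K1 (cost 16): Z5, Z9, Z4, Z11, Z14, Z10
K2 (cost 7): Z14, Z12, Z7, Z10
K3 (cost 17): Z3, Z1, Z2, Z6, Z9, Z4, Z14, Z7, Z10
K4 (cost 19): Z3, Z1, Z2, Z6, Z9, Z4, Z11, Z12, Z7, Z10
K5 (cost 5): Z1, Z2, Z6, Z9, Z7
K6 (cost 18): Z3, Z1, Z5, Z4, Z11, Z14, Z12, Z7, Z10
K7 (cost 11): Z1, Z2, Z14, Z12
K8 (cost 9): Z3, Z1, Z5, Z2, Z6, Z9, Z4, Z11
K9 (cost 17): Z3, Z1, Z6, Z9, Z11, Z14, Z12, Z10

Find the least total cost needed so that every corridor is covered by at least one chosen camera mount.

16

K2, K8 cover every corridor at cost 7 + 9 = 16.
Any cover uses at least 2 camera mounts; among all covering selections none totals below 16.
Greedy by coverage-per-cost would pick K5, K8, K2 for 21 — worse than the optimum 16.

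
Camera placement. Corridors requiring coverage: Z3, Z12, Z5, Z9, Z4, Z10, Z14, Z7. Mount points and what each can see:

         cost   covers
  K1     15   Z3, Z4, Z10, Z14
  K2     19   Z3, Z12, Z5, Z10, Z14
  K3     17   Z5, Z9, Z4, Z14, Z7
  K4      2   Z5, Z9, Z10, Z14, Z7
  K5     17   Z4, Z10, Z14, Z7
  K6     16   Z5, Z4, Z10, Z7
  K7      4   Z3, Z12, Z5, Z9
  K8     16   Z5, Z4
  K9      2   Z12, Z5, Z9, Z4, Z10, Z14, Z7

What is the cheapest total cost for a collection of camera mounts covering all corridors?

6

K7, K9 cover every corridor at cost 4 + 2 = 6.
Any cover uses at least 2 camera mounts; among all covering selections none totals below 6.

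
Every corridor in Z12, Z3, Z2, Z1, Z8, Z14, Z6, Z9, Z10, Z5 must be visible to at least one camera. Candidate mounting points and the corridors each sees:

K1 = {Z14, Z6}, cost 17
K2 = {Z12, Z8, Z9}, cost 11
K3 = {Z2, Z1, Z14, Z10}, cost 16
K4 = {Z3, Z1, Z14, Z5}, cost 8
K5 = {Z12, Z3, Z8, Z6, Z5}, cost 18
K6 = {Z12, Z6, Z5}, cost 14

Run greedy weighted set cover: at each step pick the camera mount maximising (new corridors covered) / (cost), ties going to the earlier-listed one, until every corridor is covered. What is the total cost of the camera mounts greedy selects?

Pick 1: K4 adds 4 new (Z3, Z1, Z14, Z5) at cost 8 (ratio 4/8).
Pick 2: K2 adds 3 new (Z12, Z8, Z9) at cost 11 (ratio 3/11).
Pick 3: K3 adds 2 new (Z2, Z10) at cost 16 (ratio 2/16).
Pick 4: K6 adds 1 new (Z6) at cost 14 (ratio 1/14).
Greedy total cost: 8 + 11 + 16 + 14 = 49. (The true optimum is 45, so greedy overshoots here.)

49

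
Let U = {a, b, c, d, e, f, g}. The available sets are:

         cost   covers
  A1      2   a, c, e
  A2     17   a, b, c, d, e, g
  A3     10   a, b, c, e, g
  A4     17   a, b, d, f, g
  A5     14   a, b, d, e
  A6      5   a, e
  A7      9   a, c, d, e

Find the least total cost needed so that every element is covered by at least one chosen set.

19

A1, A4 cover every element at cost 2 + 17 = 19.
Any cover uses at least 2 sets; among all covering selections none totals below 19.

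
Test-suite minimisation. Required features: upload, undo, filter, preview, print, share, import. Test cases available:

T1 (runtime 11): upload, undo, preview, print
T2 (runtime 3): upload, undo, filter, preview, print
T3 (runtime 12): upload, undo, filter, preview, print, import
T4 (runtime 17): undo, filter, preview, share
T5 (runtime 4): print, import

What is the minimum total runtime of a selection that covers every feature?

T2, T4, T5 cover every feature at runtime 3 + 17 + 4 = 24.
Any cover uses at least 2 test cases; among all covering selections none totals below 24.

24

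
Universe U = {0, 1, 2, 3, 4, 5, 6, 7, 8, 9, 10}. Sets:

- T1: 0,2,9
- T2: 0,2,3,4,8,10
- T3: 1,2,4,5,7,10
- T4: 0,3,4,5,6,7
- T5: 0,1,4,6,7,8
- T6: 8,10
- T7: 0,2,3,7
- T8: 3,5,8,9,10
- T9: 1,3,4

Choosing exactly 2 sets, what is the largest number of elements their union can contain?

Choosing T5, T8 covers {0, 1, 3, 4, 5, 6, 7, 8, 9, 10} — 10 elements.
No choice of 2 sets does better; here 2 is left uncovered.

10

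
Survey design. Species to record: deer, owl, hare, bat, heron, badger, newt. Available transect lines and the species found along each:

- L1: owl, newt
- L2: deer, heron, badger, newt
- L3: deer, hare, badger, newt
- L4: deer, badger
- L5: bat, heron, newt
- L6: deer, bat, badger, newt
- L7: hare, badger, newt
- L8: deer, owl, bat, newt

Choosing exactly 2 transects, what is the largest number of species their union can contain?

Choosing L2, L8 covers {deer, owl, bat, heron, badger, newt} — 6 species.
No choice of 2 transects does better; here hare is left uncovered.

6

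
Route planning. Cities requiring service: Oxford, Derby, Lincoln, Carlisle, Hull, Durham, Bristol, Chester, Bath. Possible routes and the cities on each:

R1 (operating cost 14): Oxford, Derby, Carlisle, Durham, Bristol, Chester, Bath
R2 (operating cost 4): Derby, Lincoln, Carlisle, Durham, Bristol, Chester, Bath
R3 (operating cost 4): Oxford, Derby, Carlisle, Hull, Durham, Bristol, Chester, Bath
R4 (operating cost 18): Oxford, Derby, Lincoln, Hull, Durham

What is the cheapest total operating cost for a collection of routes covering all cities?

R2, R3 cover every city at operating cost 4 + 4 = 8.
Any cover uses at least 2 routes; among all covering selections none totals below 8.

8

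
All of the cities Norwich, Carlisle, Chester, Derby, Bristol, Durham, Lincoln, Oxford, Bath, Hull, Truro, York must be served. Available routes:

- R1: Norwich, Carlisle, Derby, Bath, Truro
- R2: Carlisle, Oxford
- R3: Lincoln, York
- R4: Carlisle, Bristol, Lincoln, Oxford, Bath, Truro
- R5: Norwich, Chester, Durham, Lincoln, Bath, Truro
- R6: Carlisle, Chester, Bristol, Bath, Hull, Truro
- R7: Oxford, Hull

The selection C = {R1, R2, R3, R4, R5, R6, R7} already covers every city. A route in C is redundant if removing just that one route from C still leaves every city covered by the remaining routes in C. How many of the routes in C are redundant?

4

Drop R1: Derby uncovered — not redundant.
Drop R2: the rest still cover every city — redundant.
Drop R3: York uncovered — not redundant.
Drop R4: the rest still cover every city — redundant.
Drop R5: Durham uncovered — not redundant.
Drop R6: the rest still cover every city — redundant.
Drop R7: the rest still cover every city — redundant.
4 redundant: R2, R4, R6, R7.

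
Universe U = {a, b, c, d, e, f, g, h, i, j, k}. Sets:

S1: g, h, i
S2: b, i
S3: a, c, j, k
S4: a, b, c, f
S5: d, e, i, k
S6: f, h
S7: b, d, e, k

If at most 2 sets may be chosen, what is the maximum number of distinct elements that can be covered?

8

Choosing S4, S5 covers {a, b, c, d, e, f, i, k} — 8 elements.
No choice of 2 sets does better; here g, h, j are left uncovered.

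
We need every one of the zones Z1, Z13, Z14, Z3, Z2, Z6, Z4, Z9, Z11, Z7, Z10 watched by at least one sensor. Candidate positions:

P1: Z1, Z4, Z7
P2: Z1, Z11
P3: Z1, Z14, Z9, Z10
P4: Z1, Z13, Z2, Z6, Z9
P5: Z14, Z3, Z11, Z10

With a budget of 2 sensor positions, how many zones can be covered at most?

Choosing P4, P5 covers {Z1, Z13, Z14, Z3, Z2, Z6, Z9, Z11, Z10} — 9 zones.
No choice of 2 sensor positions does better; here Z4, Z7 are left uncovered.

9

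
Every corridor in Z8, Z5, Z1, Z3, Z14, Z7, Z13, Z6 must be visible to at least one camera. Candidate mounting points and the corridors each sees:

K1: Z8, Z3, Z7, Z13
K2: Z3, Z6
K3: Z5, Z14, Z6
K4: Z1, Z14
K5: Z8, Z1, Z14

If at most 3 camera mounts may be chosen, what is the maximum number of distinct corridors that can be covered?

Choosing K1, K3, K4 covers {Z8, Z5, Z1, Z3, Z14, Z7, Z13, Z6} — 8 corridors.
That is all 8 corridors.

8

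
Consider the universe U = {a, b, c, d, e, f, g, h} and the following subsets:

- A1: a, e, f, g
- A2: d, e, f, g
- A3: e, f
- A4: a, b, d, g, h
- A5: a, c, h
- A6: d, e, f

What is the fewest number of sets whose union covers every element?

3

A1, A4, A5 together cover {a, b, c, d, e, f, g, h} — every element.
No 2 of the 6 sets cover everything (all 15 pairs fall short), so 3 is minimum.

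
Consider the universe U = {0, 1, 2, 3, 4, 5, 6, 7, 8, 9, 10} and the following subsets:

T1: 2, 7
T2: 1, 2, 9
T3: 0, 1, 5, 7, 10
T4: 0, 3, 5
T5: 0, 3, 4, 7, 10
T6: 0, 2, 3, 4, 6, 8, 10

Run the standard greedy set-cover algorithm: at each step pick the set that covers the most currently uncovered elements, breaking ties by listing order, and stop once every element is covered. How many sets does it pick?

3

Pick 1: T6 covers 7 new elements (0, 2, 3, 4, 6, 8, 10).
Pick 2: T3 covers 3 new elements (1, 5, 7).
Pick 3: T2 covers 1 new elements (9).
Greedy uses 3 sets.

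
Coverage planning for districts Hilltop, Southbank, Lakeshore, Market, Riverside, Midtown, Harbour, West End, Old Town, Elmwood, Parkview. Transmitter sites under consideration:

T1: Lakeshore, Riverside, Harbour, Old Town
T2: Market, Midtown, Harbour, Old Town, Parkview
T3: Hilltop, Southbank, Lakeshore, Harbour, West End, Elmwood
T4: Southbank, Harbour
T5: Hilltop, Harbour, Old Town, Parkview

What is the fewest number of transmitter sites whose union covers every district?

T1, T2, T3 together cover {Hilltop, Southbank, Lakeshore, Market, Riverside, Midtown, Harbour, West End, Old Town, Elmwood, Parkview} — every district.
No 2 of the 5 transmitter sites cover everything (all 10 pairs fall short), so 3 is minimum.

3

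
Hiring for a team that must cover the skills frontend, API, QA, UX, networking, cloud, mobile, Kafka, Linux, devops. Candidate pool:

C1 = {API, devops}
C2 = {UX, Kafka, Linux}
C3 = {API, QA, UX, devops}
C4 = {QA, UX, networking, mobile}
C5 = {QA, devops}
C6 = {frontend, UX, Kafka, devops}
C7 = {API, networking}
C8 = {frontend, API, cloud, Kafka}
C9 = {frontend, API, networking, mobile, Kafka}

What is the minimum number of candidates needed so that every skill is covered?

4

C1, C2, C4, C8 together cover {frontend, API, QA, UX, networking, cloud, mobile, Kafka, Linux, devops} — every skill.
No 3 of the 9 candidates cover everything (all 84 triples fall short), so 4 is minimum.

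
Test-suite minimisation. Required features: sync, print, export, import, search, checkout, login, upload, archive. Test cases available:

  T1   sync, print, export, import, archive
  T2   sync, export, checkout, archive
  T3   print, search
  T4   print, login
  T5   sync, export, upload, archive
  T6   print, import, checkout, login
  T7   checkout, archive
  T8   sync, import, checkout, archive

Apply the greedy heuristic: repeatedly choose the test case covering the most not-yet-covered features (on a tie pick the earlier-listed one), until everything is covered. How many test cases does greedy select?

4

Pick 1: T1 covers 5 new features (sync, print, export, import, archive).
Pick 2: T6 covers 2 new features (checkout, login).
Pick 3: T3 covers 1 new features (search).
Pick 4: T5 covers 1 new features (upload).
Greedy uses 4 test cases. (The true minimum is 3.)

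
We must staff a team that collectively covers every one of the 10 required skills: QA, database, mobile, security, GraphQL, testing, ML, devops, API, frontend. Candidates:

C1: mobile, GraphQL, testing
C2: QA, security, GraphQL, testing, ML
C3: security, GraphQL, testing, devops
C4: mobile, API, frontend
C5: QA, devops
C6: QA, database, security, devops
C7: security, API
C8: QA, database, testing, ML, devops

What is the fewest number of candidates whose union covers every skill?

3

C2, C4, C6 together cover {QA, database, mobile, security, GraphQL, testing, ML, devops, API, frontend} — every skill.
No 2 of the 8 candidates cover everything (all 28 pairs fall short), so 3 is minimum.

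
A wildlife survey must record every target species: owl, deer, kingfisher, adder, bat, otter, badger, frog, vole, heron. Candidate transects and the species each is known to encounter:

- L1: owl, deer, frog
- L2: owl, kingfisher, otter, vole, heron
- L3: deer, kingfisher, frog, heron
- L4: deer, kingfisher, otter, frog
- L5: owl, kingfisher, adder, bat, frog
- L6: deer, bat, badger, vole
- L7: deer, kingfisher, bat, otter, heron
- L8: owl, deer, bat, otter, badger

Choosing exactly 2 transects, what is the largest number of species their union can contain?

8

Choosing L2, L5 covers {owl, kingfisher, adder, bat, otter, frog, vole, heron} — 8 species.
No choice of 2 transects does better; here deer, badger are left uncovered.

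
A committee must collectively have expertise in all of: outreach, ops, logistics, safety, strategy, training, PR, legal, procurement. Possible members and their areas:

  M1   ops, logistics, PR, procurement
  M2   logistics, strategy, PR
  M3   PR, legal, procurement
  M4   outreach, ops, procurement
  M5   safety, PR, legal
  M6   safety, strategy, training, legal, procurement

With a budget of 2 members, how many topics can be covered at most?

Choosing M1, M6 covers {ops, logistics, safety, strategy, training, PR, legal, procurement} — 8 topics.
No choice of 2 members does better; here outreach is left uncovered.

8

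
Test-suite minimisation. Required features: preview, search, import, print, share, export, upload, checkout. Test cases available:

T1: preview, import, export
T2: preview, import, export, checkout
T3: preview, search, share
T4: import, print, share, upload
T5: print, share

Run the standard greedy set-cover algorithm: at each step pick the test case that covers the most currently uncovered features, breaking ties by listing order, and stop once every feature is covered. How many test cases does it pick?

3

Pick 1: T2 covers 4 new features (preview, import, export, checkout).
Pick 2: T4 covers 3 new features (print, share, upload).
Pick 3: T3 covers 1 new features (search).
Greedy uses 3 test cases.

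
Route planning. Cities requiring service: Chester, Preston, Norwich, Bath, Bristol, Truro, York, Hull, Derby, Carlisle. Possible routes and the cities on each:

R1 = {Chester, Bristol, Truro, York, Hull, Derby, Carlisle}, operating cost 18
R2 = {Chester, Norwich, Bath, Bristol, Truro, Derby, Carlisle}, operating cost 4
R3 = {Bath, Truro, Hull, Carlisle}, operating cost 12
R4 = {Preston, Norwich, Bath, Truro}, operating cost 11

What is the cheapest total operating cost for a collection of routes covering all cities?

R1, R4 cover every city at operating cost 18 + 11 = 29.
Any cover uses at least 2 routes; among all covering selections none totals below 29.
Greedy by coverage-per-operating cost would pick R2, R1, R4 for 33 — worse than the optimum 29.

29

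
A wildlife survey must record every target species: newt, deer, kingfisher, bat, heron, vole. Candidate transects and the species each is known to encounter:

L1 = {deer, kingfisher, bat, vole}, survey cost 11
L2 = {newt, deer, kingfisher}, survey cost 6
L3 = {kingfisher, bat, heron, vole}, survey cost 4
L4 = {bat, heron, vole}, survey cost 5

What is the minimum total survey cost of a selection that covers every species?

10

L2, L3 cover every species at survey cost 6 + 4 = 10.
Any cover uses at least 2 transects; among all covering selections none totals below 10.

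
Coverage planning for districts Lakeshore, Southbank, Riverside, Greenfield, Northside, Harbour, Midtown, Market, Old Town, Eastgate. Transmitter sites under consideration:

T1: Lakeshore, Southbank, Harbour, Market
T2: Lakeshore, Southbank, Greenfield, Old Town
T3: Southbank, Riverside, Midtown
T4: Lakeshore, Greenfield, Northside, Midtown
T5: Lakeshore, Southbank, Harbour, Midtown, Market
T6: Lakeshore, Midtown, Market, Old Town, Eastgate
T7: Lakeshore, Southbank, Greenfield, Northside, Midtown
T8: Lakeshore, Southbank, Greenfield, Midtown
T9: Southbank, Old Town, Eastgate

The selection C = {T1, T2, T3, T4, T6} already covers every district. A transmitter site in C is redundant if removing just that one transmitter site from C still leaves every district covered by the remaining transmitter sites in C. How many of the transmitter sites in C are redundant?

Drop T1: Harbour uncovered — not redundant.
Drop T2: the rest still cover every district — redundant.
Drop T3: Riverside uncovered — not redundant.
Drop T4: Northside uncovered — not redundant.
Drop T6: Eastgate uncovered — not redundant.
1 redundant: T2.

1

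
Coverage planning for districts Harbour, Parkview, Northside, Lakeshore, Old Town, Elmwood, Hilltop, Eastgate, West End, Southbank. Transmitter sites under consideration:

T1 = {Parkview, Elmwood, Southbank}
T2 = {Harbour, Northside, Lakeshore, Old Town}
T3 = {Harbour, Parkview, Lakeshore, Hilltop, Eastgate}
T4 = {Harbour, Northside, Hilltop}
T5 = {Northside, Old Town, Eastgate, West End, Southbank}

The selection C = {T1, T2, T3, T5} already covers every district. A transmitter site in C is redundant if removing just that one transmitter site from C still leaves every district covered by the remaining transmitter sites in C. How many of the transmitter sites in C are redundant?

1

Drop T1: Elmwood uncovered — not redundant.
Drop T2: the rest still cover every district — redundant.
Drop T3: Hilltop uncovered — not redundant.
Drop T5: West End uncovered — not redundant.
1 redundant: T2.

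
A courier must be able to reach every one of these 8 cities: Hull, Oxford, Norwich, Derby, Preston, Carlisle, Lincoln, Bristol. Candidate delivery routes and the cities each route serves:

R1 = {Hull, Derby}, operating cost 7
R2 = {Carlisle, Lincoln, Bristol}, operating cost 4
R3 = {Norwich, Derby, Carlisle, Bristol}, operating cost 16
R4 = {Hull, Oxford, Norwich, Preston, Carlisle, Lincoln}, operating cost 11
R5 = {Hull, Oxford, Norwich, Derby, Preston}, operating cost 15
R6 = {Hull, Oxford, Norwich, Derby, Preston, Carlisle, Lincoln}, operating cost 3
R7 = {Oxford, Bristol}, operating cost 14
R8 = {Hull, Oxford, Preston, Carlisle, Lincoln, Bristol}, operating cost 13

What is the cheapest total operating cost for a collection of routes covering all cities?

R2, R6 cover every city at operating cost 4 + 3 = 7.
Any cover uses at least 2 routes; among all covering selections none totals below 7.

7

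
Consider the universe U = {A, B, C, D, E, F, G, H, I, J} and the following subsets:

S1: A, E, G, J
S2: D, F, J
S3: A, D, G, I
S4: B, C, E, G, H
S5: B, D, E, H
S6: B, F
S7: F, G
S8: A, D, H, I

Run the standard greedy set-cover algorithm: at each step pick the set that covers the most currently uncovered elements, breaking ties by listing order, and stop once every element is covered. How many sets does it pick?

3

Pick 1: S4 covers 5 new elements (B, C, E, G, H).
Pick 2: S2 covers 3 new elements (D, F, J).
Pick 3: S3 covers 2 new elements (A, I).
Greedy uses 3 sets.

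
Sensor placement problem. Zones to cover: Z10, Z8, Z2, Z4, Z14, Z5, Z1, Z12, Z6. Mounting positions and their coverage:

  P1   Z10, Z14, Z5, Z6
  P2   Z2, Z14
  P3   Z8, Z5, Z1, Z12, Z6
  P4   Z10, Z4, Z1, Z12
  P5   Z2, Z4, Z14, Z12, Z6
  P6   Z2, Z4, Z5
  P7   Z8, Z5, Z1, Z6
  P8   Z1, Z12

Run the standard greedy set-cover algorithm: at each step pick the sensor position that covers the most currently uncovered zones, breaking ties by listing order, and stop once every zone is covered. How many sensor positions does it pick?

Pick 1: P3 covers 5 new zones (Z8, Z5, Z1, Z12, Z6).
Pick 2: P5 covers 3 new zones (Z2, Z4, Z14).
Pick 3: P1 covers 1 new zones (Z10).
Greedy uses 3 sensor positions.

3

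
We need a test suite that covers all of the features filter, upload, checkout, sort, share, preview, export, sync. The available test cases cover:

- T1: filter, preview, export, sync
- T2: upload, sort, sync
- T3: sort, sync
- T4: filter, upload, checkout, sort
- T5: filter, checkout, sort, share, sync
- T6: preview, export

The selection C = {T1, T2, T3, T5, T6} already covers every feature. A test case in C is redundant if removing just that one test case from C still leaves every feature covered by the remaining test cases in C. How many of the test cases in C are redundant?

Drop T1: the rest still cover every feature — redundant.
Drop T2: upload uncovered — not redundant.
Drop T3: the rest still cover every feature — redundant.
Drop T5: checkout, share uncovered — not redundant.
Drop T6: the rest still cover every feature — redundant.
3 redundant: T1, T3, T6.

3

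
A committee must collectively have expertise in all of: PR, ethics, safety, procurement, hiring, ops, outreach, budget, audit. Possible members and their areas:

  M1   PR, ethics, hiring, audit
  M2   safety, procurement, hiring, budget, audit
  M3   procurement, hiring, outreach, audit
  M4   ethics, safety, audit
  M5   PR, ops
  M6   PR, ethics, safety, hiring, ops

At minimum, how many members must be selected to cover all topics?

M2, M3, M6 together cover {PR, ethics, safety, procurement, hiring, ops, outreach, budget, audit} — every topic.
No 2 of the 6 members cover everything (all 15 pairs fall short), so 3 is minimum.

3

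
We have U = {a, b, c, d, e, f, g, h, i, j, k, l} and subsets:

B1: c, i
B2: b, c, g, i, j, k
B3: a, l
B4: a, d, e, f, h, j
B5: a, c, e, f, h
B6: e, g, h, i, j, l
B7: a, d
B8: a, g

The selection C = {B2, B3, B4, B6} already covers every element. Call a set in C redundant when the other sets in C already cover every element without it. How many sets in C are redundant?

Drop B2: b, c, k uncovered — not redundant.
Drop B3: the rest still cover every element — redundant.
Drop B4: d, f uncovered — not redundant.
Drop B6: the rest still cover every element — redundant.
2 redundant: B3, B6.

2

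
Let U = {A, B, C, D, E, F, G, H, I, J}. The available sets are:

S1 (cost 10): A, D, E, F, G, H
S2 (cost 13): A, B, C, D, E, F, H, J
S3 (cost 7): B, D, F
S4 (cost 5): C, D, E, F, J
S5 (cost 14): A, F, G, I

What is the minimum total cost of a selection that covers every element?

27

S2, S5 cover every element at cost 13 + 14 = 27.
Any cover uses at least 2 sets; among all covering selections none totals below 27.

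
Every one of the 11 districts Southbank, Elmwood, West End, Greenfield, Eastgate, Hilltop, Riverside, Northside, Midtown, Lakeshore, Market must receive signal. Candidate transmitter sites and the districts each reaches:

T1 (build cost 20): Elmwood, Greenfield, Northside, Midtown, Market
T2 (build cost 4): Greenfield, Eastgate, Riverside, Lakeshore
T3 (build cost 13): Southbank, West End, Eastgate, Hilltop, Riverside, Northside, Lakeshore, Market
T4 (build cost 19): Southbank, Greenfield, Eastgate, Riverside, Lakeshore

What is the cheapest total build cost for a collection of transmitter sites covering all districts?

T1, T3 cover every district at build cost 20 + 13 = 33.
Any cover uses at least 2 transmitter sites; among all covering selections none totals below 33.
Greedy by coverage-per-build cost would pick T2, T3, T1 for 37 — worse than the optimum 33.

33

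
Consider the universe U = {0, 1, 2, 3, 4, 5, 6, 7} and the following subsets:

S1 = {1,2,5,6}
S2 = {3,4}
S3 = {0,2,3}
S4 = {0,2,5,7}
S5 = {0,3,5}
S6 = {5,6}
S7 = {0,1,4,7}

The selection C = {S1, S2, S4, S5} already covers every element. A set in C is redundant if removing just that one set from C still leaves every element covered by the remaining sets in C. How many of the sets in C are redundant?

1

Drop S1: 1, 6 uncovered — not redundant.
Drop S2: 4 uncovered — not redundant.
Drop S4: 7 uncovered — not redundant.
Drop S5: the rest still cover every element — redundant.
1 redundant: S5.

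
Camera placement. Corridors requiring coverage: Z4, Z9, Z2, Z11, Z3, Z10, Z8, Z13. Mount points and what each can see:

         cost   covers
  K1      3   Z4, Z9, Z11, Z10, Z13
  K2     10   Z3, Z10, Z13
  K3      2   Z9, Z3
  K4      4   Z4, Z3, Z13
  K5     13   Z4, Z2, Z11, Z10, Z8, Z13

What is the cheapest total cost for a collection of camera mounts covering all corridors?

15

K3, K5 cover every corridor at cost 2 + 13 = 15.
Any cover uses at least 2 camera mounts; among all covering selections none totals below 15.
Greedy by coverage-per-cost would pick K1, K3, K5 for 18 — worse than the optimum 15.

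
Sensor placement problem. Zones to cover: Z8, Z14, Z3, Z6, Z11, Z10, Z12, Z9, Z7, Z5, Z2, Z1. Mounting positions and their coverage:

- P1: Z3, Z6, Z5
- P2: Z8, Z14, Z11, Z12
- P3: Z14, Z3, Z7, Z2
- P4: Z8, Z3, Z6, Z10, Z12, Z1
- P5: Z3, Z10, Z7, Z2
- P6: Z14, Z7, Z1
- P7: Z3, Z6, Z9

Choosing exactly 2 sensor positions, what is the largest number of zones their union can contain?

Choosing P3, P4 covers {Z8, Z14, Z3, Z6, Z10, Z12, Z7, Z2, Z1} — 9 zones.
No choice of 2 sensor positions does better; here Z11, Z9, Z5 are left uncovered.

9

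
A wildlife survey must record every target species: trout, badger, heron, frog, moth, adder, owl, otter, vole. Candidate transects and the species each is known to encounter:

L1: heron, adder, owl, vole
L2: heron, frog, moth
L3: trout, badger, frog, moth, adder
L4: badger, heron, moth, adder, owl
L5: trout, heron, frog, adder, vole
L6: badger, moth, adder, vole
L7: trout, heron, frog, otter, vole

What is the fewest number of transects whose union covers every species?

2

L4, L7 together cover {trout, badger, heron, frog, moth, adder, owl, otter, vole} — every species.
No single transect contains all 9 species, so 2 is optimal.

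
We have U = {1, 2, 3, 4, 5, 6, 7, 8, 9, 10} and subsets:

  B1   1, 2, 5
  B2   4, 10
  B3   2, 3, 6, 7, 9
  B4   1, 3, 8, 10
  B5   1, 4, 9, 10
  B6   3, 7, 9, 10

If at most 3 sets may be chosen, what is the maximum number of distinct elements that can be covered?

Choosing B1, B2, B3 covers {1, 2, 3, 4, 5, 6, 7, 9, 10} — 9 elements.
No choice of 3 sets does better; here 8 is left uncovered.

9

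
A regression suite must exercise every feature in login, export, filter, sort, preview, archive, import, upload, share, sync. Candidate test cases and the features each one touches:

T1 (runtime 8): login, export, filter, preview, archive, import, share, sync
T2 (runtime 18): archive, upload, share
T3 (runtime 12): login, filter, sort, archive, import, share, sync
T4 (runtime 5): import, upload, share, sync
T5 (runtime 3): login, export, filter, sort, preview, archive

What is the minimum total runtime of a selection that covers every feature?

8

T4, T5 cover every feature at runtime 5 + 3 = 8.
Any cover uses at least 2 test cases; among all covering selections none totals below 8.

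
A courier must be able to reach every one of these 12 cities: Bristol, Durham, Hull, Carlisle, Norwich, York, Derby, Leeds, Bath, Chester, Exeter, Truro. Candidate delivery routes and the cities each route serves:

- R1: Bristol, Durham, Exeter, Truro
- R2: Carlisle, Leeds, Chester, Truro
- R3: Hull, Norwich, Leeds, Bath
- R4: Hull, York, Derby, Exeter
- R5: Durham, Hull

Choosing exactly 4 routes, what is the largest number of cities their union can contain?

Choosing R1, R2, R3, R4 covers {Bristol, Durham, Hull, Carlisle, Norwich, York, Derby, Leeds, Bath, Chester, Exeter, Truro} — 12 cities.
That is all 12 cities.

12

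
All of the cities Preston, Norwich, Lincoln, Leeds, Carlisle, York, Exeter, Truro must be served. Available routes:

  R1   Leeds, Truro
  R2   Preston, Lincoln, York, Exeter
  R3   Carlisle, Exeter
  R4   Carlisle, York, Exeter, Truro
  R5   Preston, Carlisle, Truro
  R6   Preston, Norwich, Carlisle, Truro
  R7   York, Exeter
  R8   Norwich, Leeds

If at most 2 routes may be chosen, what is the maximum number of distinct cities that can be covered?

Choosing R2, R6 covers {Preston, Norwich, Lincoln, Carlisle, York, Exeter, Truro} — 7 cities.
No choice of 2 routes does better; here Leeds is left uncovered.

7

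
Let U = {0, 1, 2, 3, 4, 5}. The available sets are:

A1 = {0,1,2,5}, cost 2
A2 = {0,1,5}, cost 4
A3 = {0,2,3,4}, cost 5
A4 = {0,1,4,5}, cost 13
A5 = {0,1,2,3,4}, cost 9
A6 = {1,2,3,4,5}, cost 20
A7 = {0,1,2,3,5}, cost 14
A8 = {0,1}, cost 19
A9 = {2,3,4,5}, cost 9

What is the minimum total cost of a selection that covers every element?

7

A1, A3 cover every element at cost 2 + 5 = 7.
Any cover uses at least 2 sets; among all covering selections none totals below 7.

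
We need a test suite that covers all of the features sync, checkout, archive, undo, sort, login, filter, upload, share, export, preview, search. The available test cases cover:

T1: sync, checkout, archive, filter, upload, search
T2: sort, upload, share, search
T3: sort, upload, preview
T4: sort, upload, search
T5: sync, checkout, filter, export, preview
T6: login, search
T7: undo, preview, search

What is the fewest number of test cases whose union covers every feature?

5

T1, T2, T5, T6, T7 together cover {sync, checkout, archive, undo, sort, login, filter, upload, share, export, preview, search} — every feature.
No 4 of the 7 test cases cover everything (all 35 size-4 selections fall short), so 5 is minimum.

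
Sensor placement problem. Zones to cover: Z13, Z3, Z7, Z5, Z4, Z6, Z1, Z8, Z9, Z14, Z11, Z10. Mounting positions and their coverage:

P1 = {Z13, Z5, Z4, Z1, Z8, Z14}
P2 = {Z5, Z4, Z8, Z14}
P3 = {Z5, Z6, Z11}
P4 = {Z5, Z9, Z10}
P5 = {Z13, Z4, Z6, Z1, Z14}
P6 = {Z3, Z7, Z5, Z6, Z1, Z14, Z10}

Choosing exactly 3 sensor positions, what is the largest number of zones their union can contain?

11

Choosing P1, P3, P6 covers {Z13, Z3, Z7, Z5, Z4, Z6, Z1, Z8, Z14, Z11, Z10} — 11 zones.
No choice of 3 sensor positions does better; here Z9 is left uncovered.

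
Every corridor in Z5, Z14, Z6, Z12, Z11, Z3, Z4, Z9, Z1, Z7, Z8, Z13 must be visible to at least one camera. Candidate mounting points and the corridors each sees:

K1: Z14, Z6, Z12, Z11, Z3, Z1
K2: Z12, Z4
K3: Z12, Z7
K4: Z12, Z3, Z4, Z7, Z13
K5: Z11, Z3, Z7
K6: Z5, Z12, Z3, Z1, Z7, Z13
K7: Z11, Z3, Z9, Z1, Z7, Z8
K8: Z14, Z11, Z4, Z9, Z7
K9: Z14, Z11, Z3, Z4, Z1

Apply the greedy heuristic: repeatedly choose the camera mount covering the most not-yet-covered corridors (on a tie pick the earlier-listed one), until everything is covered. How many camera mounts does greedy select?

Pick 1: K1 covers 6 new corridors (Z14, Z6, Z12, Z11, Z3, Z1).
Pick 2: K4 covers 3 new corridors (Z4, Z7, Z13).
Pick 3: K7 covers 2 new corridors (Z9, Z8).
Pick 4: K6 covers 1 new corridors (Z5).
Greedy uses 4 camera mounts.

4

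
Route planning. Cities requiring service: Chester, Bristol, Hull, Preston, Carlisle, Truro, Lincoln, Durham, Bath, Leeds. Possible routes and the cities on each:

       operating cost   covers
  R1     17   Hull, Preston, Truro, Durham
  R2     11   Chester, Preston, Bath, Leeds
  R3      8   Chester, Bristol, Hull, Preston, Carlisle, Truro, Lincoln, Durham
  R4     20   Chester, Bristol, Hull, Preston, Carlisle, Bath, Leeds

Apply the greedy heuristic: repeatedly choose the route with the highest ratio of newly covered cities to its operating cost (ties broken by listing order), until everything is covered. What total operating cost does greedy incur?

19

Pick 1: R3 adds 8 new (Chester, Bristol, Hull, Preston, Carlisle, Truro, Lincoln, Durham) at operating cost 8 (ratio 8/8).
Pick 2: R2 adds 2 new (Bath, Leeds) at operating cost 11 (ratio 2/11).
Greedy total operating cost: 8 + 11 = 19.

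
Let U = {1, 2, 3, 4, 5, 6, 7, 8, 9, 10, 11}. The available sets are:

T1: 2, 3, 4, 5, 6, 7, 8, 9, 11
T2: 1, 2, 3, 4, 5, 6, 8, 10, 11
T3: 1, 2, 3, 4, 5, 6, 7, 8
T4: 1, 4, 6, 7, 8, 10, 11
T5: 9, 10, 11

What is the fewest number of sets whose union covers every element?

2

T1, T2 together cover {1, 2, 3, 4, 5, 6, 7, 8, 9, 10, 11} — every element.
No single set contains all 11 elements, so 2 is optimal.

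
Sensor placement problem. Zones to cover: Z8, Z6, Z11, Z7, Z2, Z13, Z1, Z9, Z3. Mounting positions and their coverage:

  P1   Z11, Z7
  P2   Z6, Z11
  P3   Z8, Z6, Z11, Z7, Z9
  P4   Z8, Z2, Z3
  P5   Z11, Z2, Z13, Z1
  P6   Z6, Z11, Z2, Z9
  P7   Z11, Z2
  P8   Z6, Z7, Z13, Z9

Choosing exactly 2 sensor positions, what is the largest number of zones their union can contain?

8

Choosing P3, P5 covers {Z8, Z6, Z11, Z7, Z2, Z13, Z1, Z9} — 8 zones.
No choice of 2 sensor positions does better; here Z3 is left uncovered.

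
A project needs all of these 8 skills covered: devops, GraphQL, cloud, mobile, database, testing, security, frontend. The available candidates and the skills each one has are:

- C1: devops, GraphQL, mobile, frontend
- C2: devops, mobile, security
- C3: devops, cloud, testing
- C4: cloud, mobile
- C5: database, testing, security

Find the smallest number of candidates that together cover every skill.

C1, C3, C5 together cover {devops, GraphQL, cloud, mobile, database, testing, security, frontend} — every skill.
No 2 of the 5 candidates cover everything (all 10 pairs fall short), so 3 is minimum.

3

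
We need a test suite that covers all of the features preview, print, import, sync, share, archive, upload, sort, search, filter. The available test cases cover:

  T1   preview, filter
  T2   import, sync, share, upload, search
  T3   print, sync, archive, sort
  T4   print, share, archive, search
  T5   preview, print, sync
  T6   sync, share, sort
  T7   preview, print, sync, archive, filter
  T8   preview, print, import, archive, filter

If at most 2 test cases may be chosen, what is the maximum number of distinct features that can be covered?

9

Choosing T2, T7 covers {preview, print, import, sync, share, archive, upload, search, filter} — 9 features.
No choice of 2 test cases does better; here sort is left uncovered.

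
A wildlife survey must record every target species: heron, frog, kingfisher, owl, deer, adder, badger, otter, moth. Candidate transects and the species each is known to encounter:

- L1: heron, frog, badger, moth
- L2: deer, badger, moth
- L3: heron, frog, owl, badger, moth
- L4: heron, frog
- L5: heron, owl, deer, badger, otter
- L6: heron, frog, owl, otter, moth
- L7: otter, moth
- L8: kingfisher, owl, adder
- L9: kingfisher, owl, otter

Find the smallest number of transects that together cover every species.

L1, L5, L8 together cover {heron, frog, kingfisher, owl, deer, adder, badger, otter, moth} — every species.
No 2 of the 9 transects cover everything (all 36 pairs fall short), so 3 is minimum.

3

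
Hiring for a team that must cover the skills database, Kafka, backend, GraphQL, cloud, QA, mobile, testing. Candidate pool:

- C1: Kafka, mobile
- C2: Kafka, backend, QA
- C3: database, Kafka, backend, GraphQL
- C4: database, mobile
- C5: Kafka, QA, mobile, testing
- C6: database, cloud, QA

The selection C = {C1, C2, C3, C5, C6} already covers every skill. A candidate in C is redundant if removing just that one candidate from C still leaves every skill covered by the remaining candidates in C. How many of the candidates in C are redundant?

Drop C1: the rest still cover every skill — redundant.
Drop C2: the rest still cover every skill — redundant.
Drop C3: GraphQL uncovered — not redundant.
Drop C5: testing uncovered — not redundant.
Drop C6: cloud uncovered — not redundant.
2 redundant: C1, C2.

2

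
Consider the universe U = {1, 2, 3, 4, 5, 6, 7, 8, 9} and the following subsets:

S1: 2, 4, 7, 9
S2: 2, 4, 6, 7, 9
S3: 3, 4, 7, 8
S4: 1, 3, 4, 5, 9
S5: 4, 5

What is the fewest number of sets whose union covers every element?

S2, S3, S4 together cover {1, 2, 3, 4, 5, 6, 7, 8, 9} — every element.
No 2 of the 5 sets cover everything (all 10 pairs fall short), so 3 is minimum.

3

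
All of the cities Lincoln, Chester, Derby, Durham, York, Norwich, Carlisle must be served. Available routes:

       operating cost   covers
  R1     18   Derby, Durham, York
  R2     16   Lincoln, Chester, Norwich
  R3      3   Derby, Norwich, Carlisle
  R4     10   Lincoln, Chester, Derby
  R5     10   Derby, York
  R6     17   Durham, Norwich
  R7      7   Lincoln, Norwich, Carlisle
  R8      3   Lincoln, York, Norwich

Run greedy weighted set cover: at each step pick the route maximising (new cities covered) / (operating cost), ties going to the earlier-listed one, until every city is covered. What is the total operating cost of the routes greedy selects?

33

Pick 1: R3 adds 3 new (Derby, Norwich, Carlisle) at operating cost 3 (ratio 3/3).
Pick 2: R8 adds 2 new (Lincoln, York) at operating cost 3 (ratio 2/3).
Pick 3: R4 adds 1 new (Chester) at operating cost 10 (ratio 1/10).
Pick 4: R6 adds 1 new (Durham) at operating cost 17 (ratio 1/17).
Greedy total operating cost: 3 + 3 + 10 + 17 = 33. (The true optimum is 31, so greedy overshoots here.)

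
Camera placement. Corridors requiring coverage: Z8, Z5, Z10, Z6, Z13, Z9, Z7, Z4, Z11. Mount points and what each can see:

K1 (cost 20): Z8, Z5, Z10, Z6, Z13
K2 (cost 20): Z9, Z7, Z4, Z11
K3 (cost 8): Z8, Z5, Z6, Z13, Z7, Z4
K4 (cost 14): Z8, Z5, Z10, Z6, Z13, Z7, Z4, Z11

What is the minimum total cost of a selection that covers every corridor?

K2, K4 cover every corridor at cost 20 + 14 = 34.
Any cover uses at least 2 camera mounts; among all covering selections none totals below 34.

34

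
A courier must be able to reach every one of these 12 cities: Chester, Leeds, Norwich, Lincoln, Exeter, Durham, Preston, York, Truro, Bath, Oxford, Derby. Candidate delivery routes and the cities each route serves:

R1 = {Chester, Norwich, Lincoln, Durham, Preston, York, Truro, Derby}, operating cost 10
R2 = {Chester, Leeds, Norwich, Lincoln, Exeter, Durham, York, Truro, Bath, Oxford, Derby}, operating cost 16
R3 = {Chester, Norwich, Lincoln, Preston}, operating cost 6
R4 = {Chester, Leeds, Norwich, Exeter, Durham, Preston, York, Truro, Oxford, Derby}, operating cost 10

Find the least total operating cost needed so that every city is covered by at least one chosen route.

22

R2, R3 cover every city at operating cost 16 + 6 = 22.
Any cover uses at least 2 routes; among all covering selections none totals below 22.
Greedy by coverage-per-operating cost would pick R4, R3, R2 for 32 — worse than the optimum 22.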